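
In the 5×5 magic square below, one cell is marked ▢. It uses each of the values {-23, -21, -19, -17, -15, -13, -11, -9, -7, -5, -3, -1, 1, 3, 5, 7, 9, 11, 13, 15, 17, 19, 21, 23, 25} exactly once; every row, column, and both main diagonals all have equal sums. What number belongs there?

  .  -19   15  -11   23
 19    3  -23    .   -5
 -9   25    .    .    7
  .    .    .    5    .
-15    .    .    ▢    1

The 25 entries sum to 25, so each line sums to 25/5 = 5.
Row 1 needs 5; the known cells sum to 8, so (1,1) = -3.
Row 2 needs 5; the known cells sum to -6, so (2,4) = 11.
Column 1 needs 5; the known cells sum to -8, so (4,1) = 13.
Column 5 needs 5; the known cells sum to 26, so (4,5) = -21.
Main diagonal needs 5; the known cells sum to 6, so (3,3) = -1.
Using anti-diagonal: 23 + 11 + (-1) + (-15) + ? → (4,2) = 5 − 18 = -13.
Row 3 must total 5; the given cells sum to 22, so (3,4) = -17.
Row 4 needs 5; the known cells sum to -16, so (4,3) = 21.
From column 2, 5 − (-19 + 3 + 25 + (-13)) gives (5,2) = 9.
Column 3: 15 + (-23) + (-1) + 21 + ? = 5, so (5,3) = -7.
The remaining cell in column 4 is (5,4) = 5 − (-12) = 17.

17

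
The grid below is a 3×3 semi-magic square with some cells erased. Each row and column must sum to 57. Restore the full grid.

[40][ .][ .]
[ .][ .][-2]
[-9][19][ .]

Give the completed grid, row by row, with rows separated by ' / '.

Row 3: -9 + 19 + ? = 57, so (3,3) = 47.
The remaining cell in column 1 is (2,1) = 57 − 31 = 26.
From column 3, 57 − (-2 + 47) gives (1,3) = 12.
Using row 1: 40 + 12 + ? → (1,2) = 57 − 52 = 5.
Row 2 needs 57; the known cells sum to 24, so (2,2) = 33.

40 5 12 / 26 33 -2 / -9 19 47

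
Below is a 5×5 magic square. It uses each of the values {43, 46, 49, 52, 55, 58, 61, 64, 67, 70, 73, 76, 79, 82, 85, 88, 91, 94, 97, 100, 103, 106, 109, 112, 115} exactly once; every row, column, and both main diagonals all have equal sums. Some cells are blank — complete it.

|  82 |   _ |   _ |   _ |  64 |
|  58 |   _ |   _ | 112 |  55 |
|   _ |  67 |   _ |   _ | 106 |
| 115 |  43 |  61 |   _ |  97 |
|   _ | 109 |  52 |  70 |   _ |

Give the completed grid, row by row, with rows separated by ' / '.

The 25 entries sum to 1975, so each line sums to 1975/5 = 395.
From row 4, 395 − (115 + 43 + 61 + 97) gives (4,4) = 79.
Column 5 must total 395; the given cells sum to 322, so (5,5) = 73.
Using row 5: 109 + 52 + 70 + 73 + ? → (5,1) = 395 − 304 = 91.
Using column 1: 82 + 58 + 115 + 91 + ? → (3,1) = 395 − 346 = 49.
Anti-diagonal: 64 + 112 + 43 + 91 + ? = 395, so (3,3) = 85.
Row 3 needs 395; the known cells sum to 307, so (3,4) = 88.
The remaining cell in column 4 is (1,4) = 395 − 349 = 46.
Main diagonal needs 395; the known cells sum to 319, so (2,2) = 76.
Row 2: 58 + 76 + 112 + 55 + ? = 395, so (2,3) = 94.
Using column 2: 76 + 67 + 43 + 109 + ? → (1,2) = 395 − 295 = 100.
Column 3 needs 395; the known cells sum to 292, so (1,3) = 103.

82 100 103 46 64 / 58 76 94 112 55 / 49 67 85 88 106 / 115 43 61 79 97 / 91 109 52 70 73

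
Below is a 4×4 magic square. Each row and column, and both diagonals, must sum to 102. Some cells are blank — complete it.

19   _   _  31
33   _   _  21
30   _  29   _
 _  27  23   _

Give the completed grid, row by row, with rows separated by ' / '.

Column 1: 19 + 33 + 30 + ? = 102, so (4,1) = 20.
Row 4 needs 102; the known cells sum to 70, so (4,4) = 32.
Column 4 must total 102; the given cells sum to 84, so (3,4) = 18.
The remaining cell in main diagonal is (2,2) = 102 − 80 = 22.
Row 2 needs 102; the known cells sum to 76, so (2,3) = 26.
From row 3, 102 − (30 + 29 + 18) gives (3,2) = 25.
From column 2, 102 − (22 + 25 + 27) gives (1,2) = 28.
Column 3 needs 102; the known cells sum to 78, so (1,3) = 24.

19 28 24 31 / 33 22 26 21 / 30 25 29 18 / 20 27 23 32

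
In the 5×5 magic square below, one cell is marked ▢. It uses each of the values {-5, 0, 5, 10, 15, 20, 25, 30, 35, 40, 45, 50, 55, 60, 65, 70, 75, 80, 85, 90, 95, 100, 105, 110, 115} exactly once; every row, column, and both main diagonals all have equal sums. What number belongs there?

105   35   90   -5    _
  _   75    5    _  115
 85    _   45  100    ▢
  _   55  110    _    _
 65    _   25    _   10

The 25 entries sum to 1375, so each line sums to 1375/5 = 275.
From row 1, 275 − (105 + 35 + 90 + (-5)) gives (1,5) = 50.
Main diagonal must total 275; the given cells sum to 235, so (4,4) = 40.
From anti-diagonal, 275 − (50 + 45 + 55 + 65) gives (2,4) = 60.
Row 2: 75 + 5 + 60 + 115 + ? = 275, so (2,1) = 20.
Column 1: 105 + 20 + 85 + 65 + ? = 275, so (4,1) = 0.
Using column 4: -5 + 60 + 100 + 40 + ? → (5,4) = 275 − 195 = 80.
From row 4, 275 − (0 + 55 + 110 + 40) gives (4,5) = 70.
Row 5: 65 + 25 + 80 + 10 + ? = 275, so (5,2) = 95.
Column 2 must total 275; the given cells sum to 260, so (3,2) = 15.
The remaining cell in column 5 is (3,5) = 275 − 245 = 30.

30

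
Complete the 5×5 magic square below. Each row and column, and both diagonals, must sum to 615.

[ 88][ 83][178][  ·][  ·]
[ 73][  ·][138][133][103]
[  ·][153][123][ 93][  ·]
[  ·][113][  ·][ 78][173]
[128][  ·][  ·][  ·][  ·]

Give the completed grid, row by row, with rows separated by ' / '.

Row 2 must total 615; the given cells sum to 447, so (2,2) = 168.
Column 2 needs 615; the known cells sum to 517, so (5,2) = 98.
Main diagonal: 88 + 168 + 123 + 78 + ? = 615, so (5,5) = 158.
Using anti-diagonal: 133 + 123 + 113 + 128 + ? → (1,5) = 615 − 497 = 118.
Row 1: 88 + 83 + 178 + 118 + ? = 615, so (1,4) = 148.
From column 4, 615 − (148 + 133 + 93 + 78) gives (5,4) = 163.
Using column 5: 118 + 103 + 173 + 158 + ? → (3,5) = 615 − 552 = 63.
Row 3 must total 615; the given cells sum to 432, so (3,1) = 183.
The remaining cell in row 5 is (5,3) = 615 − 547 = 68.
From column 1, 615 − (88 + 73 + 183 + 128) gives (4,1) = 143.
Using column 3: 178 + 138 + 123 + 68 + ? → (4,3) = 615 − 507 = 108.

88 83 178 148 118 / 73 168 138 133 103 / 183 153 123 93 63 / 143 113 108 78 173 / 128 98 68 163 158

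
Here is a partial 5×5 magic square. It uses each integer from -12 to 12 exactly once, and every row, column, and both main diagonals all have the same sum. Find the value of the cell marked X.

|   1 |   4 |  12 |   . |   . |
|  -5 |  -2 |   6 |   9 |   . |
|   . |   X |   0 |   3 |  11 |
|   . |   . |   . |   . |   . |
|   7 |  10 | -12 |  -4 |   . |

The entries are -12 through 12, which sum to 0, so each line sums to 0/5 = 0.
Row 2 must total 0; the given cells sum to 8, so (2,5) = -8.
Using row 5: 7 + 10 + (-12) + (-4) + ? → (5,5) = 0 − 1 = -1.
Column 3: 12 + 6 + 0 + (-12) + ? = 0, so (4,3) = -6.
The remaining cell in main diagonal is (4,4) = 0 − (-2) = 2.
The remaining cell in column 4 is (1,4) = 0 − 10 = -10.
Row 1 must total 0; the given cells sum to 7, so (1,5) = -7.
From column 5, 0 − (-7 + (-8) + 11 + (-1)) gives (4,5) = 5.
From anti-diagonal, 0 − (-7 + 9 + 0 + 7) gives (4,2) = -9.
Using row 4: -9 + (-6) + 2 + 5 + ? → (4,1) = 0 − (-8) = 8.
Column 1 needs 0; the known cells sum to 11, so (3,1) = -11.
From column 2, 0 − (4 + (-2) + (-9) + 10) gives (3,2) = -3.

-3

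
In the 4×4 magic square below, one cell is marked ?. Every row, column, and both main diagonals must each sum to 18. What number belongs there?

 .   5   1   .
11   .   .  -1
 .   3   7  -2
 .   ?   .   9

8

Row 3 must total 18; the given cells sum to 8, so (3,1) = 10.
Using column 4: -1 + (-2) + 9 + ? → (1,4) = 18 − 6 = 12.
Using row 1: 5 + 1 + 12 + ? → (1,1) = 18 − 18 = 0.
From column 1, 18 − (0 + 11 + 10) gives (4,1) = -3.
From main diagonal, 18 − (0 + 7 + 9) gives (2,2) = 2.
Using anti-diagonal: 12 + 3 + (-3) + ? → (2,3) = 18 − 12 = 6.
Column 2: 5 + 2 + 3 + ? = 18, so (4,2) = 8.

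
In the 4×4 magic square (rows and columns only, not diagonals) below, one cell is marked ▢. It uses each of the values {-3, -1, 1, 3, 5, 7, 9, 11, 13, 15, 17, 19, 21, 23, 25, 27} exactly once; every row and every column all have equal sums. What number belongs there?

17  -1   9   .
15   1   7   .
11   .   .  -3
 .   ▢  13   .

27

The 16 entries sum to 192, so each line sums to 192/4 = 48.
From row 1, 48 − (17 + (-1) + 9) gives (1,4) = 23.
From row 2, 48 − (15 + 1 + 7) gives (2,4) = 25.
The remaining cell in column 1 is (4,1) = 48 − 43 = 5.
From column 3, 48 − (9 + 7 + 13) gives (3,3) = 19.
The remaining cell in column 4 is (4,4) = 48 − 45 = 3.
Row 3 needs 48; the known cells sum to 27, so (3,2) = 21.
Row 4 must total 48; the given cells sum to 21, so (4,2) = 27.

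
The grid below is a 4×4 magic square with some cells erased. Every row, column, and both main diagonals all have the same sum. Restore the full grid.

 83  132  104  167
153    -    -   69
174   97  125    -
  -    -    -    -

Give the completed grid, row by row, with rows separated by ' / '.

Row 1 is already complete: 83 + 132 + 104 + 167 = 486, so that is the magic constant.
From row 3, 486 − (174 + 97 + 125) gives (3,4) = 90.
Using column 1: 83 + 153 + 174 + ? → (4,1) = 486 − 410 = 76.
Column 4: 167 + 69 + 90 + ? = 486, so (4,4) = 160.
From main diagonal, 486 − (83 + 125 + 160) gives (2,2) = 118.
From anti-diagonal, 486 − (167 + 97 + 76) gives (2,3) = 146.
Column 2: 132 + 118 + 97 + ? = 486, so (4,2) = 139.
The remaining cell in column 3 is (4,3) = 486 − 375 = 111.

83 132 104 167 / 153 118 146 69 / 174 97 125 90 / 76 139 111 160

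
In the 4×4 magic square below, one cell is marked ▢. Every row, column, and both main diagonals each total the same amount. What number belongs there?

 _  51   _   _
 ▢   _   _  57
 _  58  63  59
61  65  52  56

Row 4 is complete and sums to 234; that is the magic constant.
From row 3, 234 − (58 + 63 + 59) gives (3,1) = 54.
Using column 2: 51 + 58 + 65 + ? → (2,2) = 234 − 174 = 60.
Column 4 must total 234; the given cells sum to 172, so (1,4) = 62.
Using main diagonal: 60 + 63 + 56 + ? → (1,1) = 234 − 179 = 55.
Anti-diagonal must total 234; the given cells sum to 181, so (2,3) = 53.
Row 1: 55 + 51 + 62 + ? = 234, so (1,3) = 66.
Row 2 needs 234; the known cells sum to 170, so (2,1) = 64.

64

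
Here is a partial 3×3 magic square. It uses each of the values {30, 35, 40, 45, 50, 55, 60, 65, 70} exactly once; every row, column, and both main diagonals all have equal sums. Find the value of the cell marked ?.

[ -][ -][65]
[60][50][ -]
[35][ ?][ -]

70

The 9 entries sum to 450, so each line sums to 450/3 = 150.
The remaining cell in row 2 is (2,3) = 150 − 110 = 40.
Column 1: 60 + 35 + ? = 150, so (1,1) = 55.
The remaining cell in column 3 is (3,3) = 150 − 105 = 45.
Using row 1: 55 + 65 + ? → (1,2) = 150 − 120 = 30.
Row 3 needs 150; the known cells sum to 80, so (3,2) = 70.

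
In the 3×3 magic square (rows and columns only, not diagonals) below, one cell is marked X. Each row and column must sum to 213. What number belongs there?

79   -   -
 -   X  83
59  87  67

55

Using column 1: 79 + 59 + ? → (2,1) = 213 − 138 = 75.
Column 3 needs 213; the known cells sum to 150, so (1,3) = 63.
From row 1, 213 − (79 + 63) gives (1,2) = 71.
Row 2: 75 + 83 + ? = 213, so (2,2) = 55.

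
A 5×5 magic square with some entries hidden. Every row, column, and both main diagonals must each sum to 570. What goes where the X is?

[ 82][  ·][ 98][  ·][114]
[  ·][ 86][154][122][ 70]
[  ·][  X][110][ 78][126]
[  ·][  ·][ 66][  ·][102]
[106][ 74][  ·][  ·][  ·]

162

Row 2: 86 + 154 + 122 + 70 + ? = 570, so (2,1) = 138.
Column 3 must total 570; the given cells sum to 428, so (5,3) = 142.
From column 5, 570 − (114 + 70 + 126 + 102) gives (5,5) = 158.
Main diagonal: 82 + 86 + 110 + 158 + ? = 570, so (4,4) = 134.
Anti-diagonal must total 570; the given cells sum to 452, so (4,2) = 118.
Row 4 must total 570; the given cells sum to 420, so (4,1) = 150.
The remaining cell in row 5 is (5,4) = 570 − 480 = 90.
From column 1, 570 − (82 + 138 + 150 + 106) gives (3,1) = 94.
Column 4 needs 570; the known cells sum to 424, so (1,4) = 146.
The remaining cell in row 1 is (1,2) = 570 − 440 = 130.
Row 3 needs 570; the known cells sum to 408, so (3,2) = 162.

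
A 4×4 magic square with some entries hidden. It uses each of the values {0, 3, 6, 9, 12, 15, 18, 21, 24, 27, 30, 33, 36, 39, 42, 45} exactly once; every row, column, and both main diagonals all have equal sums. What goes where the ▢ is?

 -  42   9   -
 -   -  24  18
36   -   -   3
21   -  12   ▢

The 16 entries sum to 360, so each line sums to 360/4 = 90.
Column 3: 9 + 24 + 12 + ? = 90, so (3,3) = 45.
Using row 3: 36 + 45 + 3 + ? → (3,2) = 90 − 84 = 6.
The remaining cell in anti-diagonal is (1,4) = 90 − 51 = 39.
Row 1: 42 + 9 + 39 + ? = 90, so (1,1) = 0.
Column 1: 0 + 36 + 21 + ? = 90, so (2,1) = 33.
Column 4 needs 90; the known cells sum to 60, so (4,4) = 30.

30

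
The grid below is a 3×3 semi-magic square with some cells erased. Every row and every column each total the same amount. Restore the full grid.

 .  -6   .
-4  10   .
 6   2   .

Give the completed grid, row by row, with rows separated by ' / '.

Column 2 is already complete: -6 + 10 + 2 = 6, so that is the magic constant.
The remaining cell in row 2 is (2,3) = 6 − 6 = 0.
From row 3, 6 − (6 + 2) gives (3,3) = -2.
The remaining cell in column 1 is (1,1) = 6 − 2 = 4.
From column 3, 6 − (0 + (-2)) gives (1,3) = 8.

4 -6 8 / -4 10 0 / 6 2 -2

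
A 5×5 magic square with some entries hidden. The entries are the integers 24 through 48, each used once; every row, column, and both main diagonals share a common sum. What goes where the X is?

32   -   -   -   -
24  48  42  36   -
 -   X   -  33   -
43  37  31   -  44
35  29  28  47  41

The entries are 24 through 48, which sum to 900, so each line sums to 900/5 = 180.
The remaining cell in row 2 is (2,5) = 180 − 150 = 30.
Row 4: 43 + 37 + 31 + 44 + ? = 180, so (4,4) = 25.
Using column 1: 32 + 24 + 43 + 35 + ? → (3,1) = 180 − 134 = 46.
Column 4 must total 180; the given cells sum to 141, so (1,4) = 39.
Using main diagonal: 32 + 48 + 25 + 41 + ? → (3,3) = 180 − 146 = 34.
From anti-diagonal, 180 − (36 + 34 + 37 + 35) gives (1,5) = 38.
The remaining cell in column 3 is (1,3) = 180 − 135 = 45.
Column 5: 38 + 30 + 44 + 41 + ? = 180, so (3,5) = 27.
Using row 1: 32 + 45 + 39 + 38 + ? → (1,2) = 180 − 154 = 26.
Row 3 must total 180; the given cells sum to 140, so (3,2) = 40.

40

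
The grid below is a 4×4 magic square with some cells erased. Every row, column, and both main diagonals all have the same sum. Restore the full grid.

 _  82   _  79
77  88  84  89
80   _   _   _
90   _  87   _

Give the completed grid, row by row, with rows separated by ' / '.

Row 2 is already complete: 77 + 88 + 84 + 89 = 338, so that is the magic constant.
Column 1 must total 338; the given cells sum to 247, so (1,1) = 91.
Anti-diagonal: 79 + 84 + 90 + ? = 338, so (3,2) = 85.
Using row 1: 91 + 82 + 79 + ? → (1,3) = 338 − 252 = 86.
Using column 2: 82 + 88 + 85 + ? → (4,2) = 338 − 255 = 83.
From column 3, 338 − (86 + 84 + 87) gives (3,3) = 81.
Main diagonal needs 338; the known cells sum to 260, so (4,4) = 78.
Row 3 must total 338; the given cells sum to 246, so (3,4) = 92.

91 82 86 79 / 77 88 84 89 / 80 85 81 92 / 90 83 87 78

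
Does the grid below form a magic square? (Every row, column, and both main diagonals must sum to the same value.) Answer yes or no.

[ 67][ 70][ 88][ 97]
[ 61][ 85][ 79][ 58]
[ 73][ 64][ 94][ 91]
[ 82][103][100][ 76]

Row 1: 67 + 70 + 88 + 97 = 322.
Row 2: 61 + 85 + 79 + 58 = 283.
Row 3: 73 + 64 + 94 + 91 = 322.
Row 4: 82 + 103 + 100 + 76 = 361.
Column 1: 67 + 61 + 73 + 82 = 283.
Column 2: 70 + 85 + 64 + 103 = 322.
Column 3: 88 + 79 + 94 + 100 = 361.
Column 4: 97 + 58 + 91 + 76 = 322.
Main diagonal: 67 + 85 + 94 + 76 = 322.
Anti-diagonal: 97 + 79 + 64 + 82 = 322.

No — row 4 sums to 361 but row 3 sums to 322.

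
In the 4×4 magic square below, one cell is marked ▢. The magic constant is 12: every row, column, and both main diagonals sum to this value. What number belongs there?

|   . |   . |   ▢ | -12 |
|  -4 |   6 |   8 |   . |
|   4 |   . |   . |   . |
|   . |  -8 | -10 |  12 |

14

Using row 2: -4 + 6 + 8 + ? → (2,4) = 12 − 10 = 2.
Row 4 needs 12; the known cells sum to -6, so (4,1) = 18.
Using column 1: -4 + 4 + 18 + ? → (1,1) = 12 − 18 = -6.
Using column 4: -12 + 2 + 12 + ? → (3,4) = 12 − 2 = 10.
The remaining cell in main diagonal is (3,3) = 12 − 12 = 0.
Anti-diagonal needs 12; the known cells sum to 14, so (3,2) = -2.
Using column 2: 6 + (-2) + (-8) + ? → (1,2) = 12 − (-4) = 16.
Column 3: 8 + 0 + (-10) + ? = 12, so (1,3) = 14.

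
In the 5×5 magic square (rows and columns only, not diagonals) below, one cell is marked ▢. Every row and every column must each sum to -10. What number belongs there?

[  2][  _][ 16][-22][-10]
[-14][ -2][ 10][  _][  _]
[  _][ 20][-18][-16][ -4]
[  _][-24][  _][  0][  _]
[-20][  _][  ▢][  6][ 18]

From row 1, -10 − (2 + 16 + (-22) + (-10)) gives (1,2) = 4.
Row 3 needs -10; the known cells sum to -18, so (3,1) = 8.
Using column 1: 2 + (-14) + 8 + (-20) + ? → (4,1) = -10 − (-24) = 14.
Column 2 needs -10; the known cells sum to -2, so (5,2) = -8.
From column 4, -10 − (-22 + (-16) + 0 + 6) gives (2,4) = 22.
Row 2 needs -10; the known cells sum to 16, so (2,5) = -26.
From row 5, -10 − (-20 + (-8) + 6 + 18) gives (5,3) = -6.

-6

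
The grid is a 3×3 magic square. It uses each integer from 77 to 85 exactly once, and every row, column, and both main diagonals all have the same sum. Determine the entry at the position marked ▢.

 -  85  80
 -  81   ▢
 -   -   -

The entries are 77 through 85, which sum to 729, so each line sums to 729/3 = 243.
Row 1 must total 243; the given cells sum to 165, so (1,1) = 78.
Using column 2: 85 + 81 + ? → (3,2) = 243 − 166 = 77.
Main diagonal must total 243; the given cells sum to 159, so (3,3) = 84.
Anti-diagonal must total 243; the given cells sum to 161, so (3,1) = 82.
The remaining cell in column 1 is (2,1) = 243 − 160 = 83.
From column 3, 243 − (80 + 84) gives (2,3) = 79.

79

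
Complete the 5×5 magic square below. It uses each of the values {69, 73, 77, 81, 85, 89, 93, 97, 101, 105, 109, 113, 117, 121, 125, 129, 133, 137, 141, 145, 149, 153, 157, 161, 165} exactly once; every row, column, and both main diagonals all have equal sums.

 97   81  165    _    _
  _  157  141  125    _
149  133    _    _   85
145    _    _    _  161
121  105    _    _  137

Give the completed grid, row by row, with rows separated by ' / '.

97 81 165 129 113 / 73 157 141 125 89 / 149 133 117 101 85 / 145 109 93 77 161 / 121 105 69 153 137

The 25 entries sum to 2925, so each line sums to 2925/5 = 585.
Column 1 must total 585; the given cells sum to 512, so (2,1) = 73.
Column 2 must total 585; the given cells sum to 476, so (4,2) = 109.
From row 2, 585 − (73 + 157 + 141 + 125) gives (2,5) = 89.
From column 5, 585 − (89 + 85 + 161 + 137) gives (1,5) = 113.
Anti-diagonal needs 585; the known cells sum to 468, so (3,3) = 117.
Row 1 must total 585; the given cells sum to 456, so (1,4) = 129.
From row 3, 585 − (149 + 133 + 117 + 85) gives (3,4) = 101.
Main diagonal needs 585; the known cells sum to 508, so (4,4) = 77.
Row 4 needs 585; the known cells sum to 492, so (4,3) = 93.
Using column 3: 165 + 141 + 117 + 93 + ? → (5,3) = 585 − 516 = 69.
From column 4, 585 − (129 + 125 + 101 + 77) gives (5,4) = 153.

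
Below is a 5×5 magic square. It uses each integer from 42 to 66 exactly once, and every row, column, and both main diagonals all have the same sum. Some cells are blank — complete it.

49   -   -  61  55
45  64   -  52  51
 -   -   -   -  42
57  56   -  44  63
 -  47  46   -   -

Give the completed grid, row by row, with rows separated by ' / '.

The entries are 42 through 66, which sum to 1350, so each line sums to 1350/5 = 270.
The remaining cell in row 2 is (2,3) = 270 − 212 = 58.
Row 4 must total 270; the given cells sum to 220, so (4,3) = 50.
Column 5 needs 270; the known cells sum to 211, so (5,5) = 59.
Main diagonal needs 270; the known cells sum to 216, so (3,3) = 54.
Anti-diagonal needs 270; the known cells sum to 217, so (5,1) = 53.
Using row 5: 53 + 47 + 46 + 59 + ? → (5,4) = 270 − 205 = 65.
Using column 1: 49 + 45 + 57 + 53 + ? → (3,1) = 270 − 204 = 66.
Column 3 needs 270; the known cells sum to 208, so (1,3) = 62.
Column 4 must total 270; the given cells sum to 222, so (3,4) = 48.
From row 1, 270 − (49 + 62 + 61 + 55) gives (1,2) = 43.
Row 3 must total 270; the given cells sum to 210, so (3,2) = 60.

49 43 62 61 55 / 45 64 58 52 51 / 66 60 54 48 42 / 57 56 50 44 63 / 53 47 46 65 59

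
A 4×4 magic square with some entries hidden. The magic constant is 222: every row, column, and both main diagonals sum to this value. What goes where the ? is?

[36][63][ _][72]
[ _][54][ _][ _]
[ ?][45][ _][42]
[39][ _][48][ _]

Using row 1: 36 + 63 + 72 + ? → (1,3) = 222 − 171 = 51.
Column 2: 63 + 54 + 45 + ? = 222, so (4,2) = 60.
Anti-diagonal needs 222; the known cells sum to 156, so (2,3) = 66.
Row 4: 39 + 60 + 48 + ? = 222, so (4,4) = 75.
Column 3 needs 222; the known cells sum to 165, so (3,3) = 57.
Column 4 needs 222; the known cells sum to 189, so (2,4) = 33.
Row 2: 54 + 66 + 33 + ? = 222, so (2,1) = 69.
Row 3 needs 222; the known cells sum to 144, so (3,1) = 78.

78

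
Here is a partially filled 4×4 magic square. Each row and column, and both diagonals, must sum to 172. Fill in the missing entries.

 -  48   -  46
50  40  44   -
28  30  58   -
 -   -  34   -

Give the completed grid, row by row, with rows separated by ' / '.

42 48 36 46 / 50 40 44 38 / 28 30 58 56 / 52 54 34 32

Row 2: 50 + 40 + 44 + ? = 172, so (2,4) = 38.
Row 3 must total 172; the given cells sum to 116, so (3,4) = 56.
Column 2: 48 + 40 + 30 + ? = 172, so (4,2) = 54.
From column 3, 172 − (44 + 58 + 34) gives (1,3) = 36.
Column 4 must total 172; the given cells sum to 140, so (4,4) = 32.
Main diagonal: 40 + 58 + 32 + ? = 172, so (1,1) = 42.
Anti-diagonal needs 172; the known cells sum to 120, so (4,1) = 52.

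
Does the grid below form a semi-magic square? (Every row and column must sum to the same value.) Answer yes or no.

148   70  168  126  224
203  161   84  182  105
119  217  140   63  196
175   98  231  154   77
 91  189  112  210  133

No — column 2 sums to 735 but row 1 sums to 736.

Row 1: 148 + 70 + 168 + 126 + 224 = 736.
Row 2: 203 + 161 + 84 + 182 + 105 = 735.
Row 3: 119 + 217 + 140 + 63 + 196 = 735.
Row 4: 175 + 98 + 231 + 154 + 77 = 735.
Row 5: 91 + 189 + 112 + 210 + 133 = 735.
Column 1: 148 + 203 + 119 + 175 + 91 = 736.
Column 2: 70 + 161 + 217 + 98 + 189 = 735.
Column 3: 168 + 84 + 140 + 231 + 112 = 735.
Column 4: 126 + 182 + 63 + 154 + 210 = 735.
Column 5: 224 + 105 + 196 + 77 + 133 = 735.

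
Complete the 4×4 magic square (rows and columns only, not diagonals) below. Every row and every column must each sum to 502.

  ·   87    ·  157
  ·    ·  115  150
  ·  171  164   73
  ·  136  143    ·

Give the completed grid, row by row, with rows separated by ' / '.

178 87 80 157 / 129 108 115 150 / 94 171 164 73 / 101 136 143 122

Row 3 must total 502; the given cells sum to 408, so (3,1) = 94.
The remaining cell in column 2 is (2,2) = 502 − 394 = 108.
From column 3, 502 − (115 + 164 + 143) gives (1,3) = 80.
Column 4 must total 502; the given cells sum to 380, so (4,4) = 122.
From row 1, 502 − (87 + 80 + 157) gives (1,1) = 178.
Row 2 must total 502; the given cells sum to 373, so (2,1) = 129.
Row 4 needs 502; the known cells sum to 401, so (4,1) = 101.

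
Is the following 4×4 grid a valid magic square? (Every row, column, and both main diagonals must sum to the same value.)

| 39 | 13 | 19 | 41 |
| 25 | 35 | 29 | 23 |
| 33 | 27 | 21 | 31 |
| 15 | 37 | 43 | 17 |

Row 1: 39 + 13 + 19 + 41 = 112.
Row 2: 25 + 35 + 29 + 23 = 112.
Row 3: 33 + 27 + 21 + 31 = 112.
Row 4: 15 + 37 + 43 + 17 = 112.
Column 1: 39 + 25 + 33 + 15 = 112.
Column 2: 13 + 35 + 27 + 37 = 112.
Column 3: 19 + 29 + 21 + 43 = 112.
Column 4: 41 + 23 + 31 + 17 = 112.
Main diagonal: 39 + 35 + 21 + 17 = 112.
Anti-diagonal: 41 + 29 + 27 + 15 = 112.
All lines sum to 112.

Yes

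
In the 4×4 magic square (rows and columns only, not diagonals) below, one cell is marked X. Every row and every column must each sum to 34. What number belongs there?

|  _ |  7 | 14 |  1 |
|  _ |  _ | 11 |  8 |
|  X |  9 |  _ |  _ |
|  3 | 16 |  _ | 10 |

Using row 1: 7 + 14 + 1 + ? → (1,1) = 34 − 22 = 12.
The remaining cell in row 4 is (4,3) = 34 − 29 = 5.
The remaining cell in column 2 is (2,2) = 34 − 32 = 2.
Column 3: 14 + 11 + 5 + ? = 34, so (3,3) = 4.
Column 4: 1 + 8 + 10 + ? = 34, so (3,4) = 15.
Row 2: 2 + 11 + 8 + ? = 34, so (2,1) = 13.
From row 3, 34 − (9 + 4 + 15) gives (3,1) = 6.

6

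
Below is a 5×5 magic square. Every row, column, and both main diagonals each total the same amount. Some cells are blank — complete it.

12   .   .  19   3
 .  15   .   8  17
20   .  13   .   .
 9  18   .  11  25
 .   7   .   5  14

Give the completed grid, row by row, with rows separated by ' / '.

Main diagonal is already complete: 12 + 15 + 13 + 11 + 14 = 65, so that is the magic constant.
From row 4, 65 − (9 + 18 + 11 + 25) gives (4,3) = 2.
Using column 4: 19 + 8 + 11 + 5 + ? → (3,4) = 65 − 43 = 22.
Column 5 must total 65; the given cells sum to 59, so (3,5) = 6.
Anti-diagonal needs 65; the known cells sum to 42, so (5,1) = 23.
Row 3: 20 + 13 + 22 + 6 + ? = 65, so (3,2) = 4.
Row 5 needs 65; the known cells sum to 49, so (5,3) = 16.
From column 1, 65 − (12 + 20 + 9 + 23) gives (2,1) = 1.
Column 2 needs 65; the known cells sum to 44, so (1,2) = 21.
The remaining cell in row 1 is (1,3) = 65 − 55 = 10.
Using row 2: 1 + 15 + 8 + 17 + ? → (2,3) = 65 − 41 = 24.

12 21 10 19 3 / 1 15 24 8 17 / 20 4 13 22 6 / 9 18 2 11 25 / 23 7 16 5 14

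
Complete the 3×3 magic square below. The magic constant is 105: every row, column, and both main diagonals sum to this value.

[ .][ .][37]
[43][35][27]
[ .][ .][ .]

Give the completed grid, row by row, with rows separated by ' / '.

29 39 37 / 43 35 27 / 33 31 41

Column 3 needs 105; the known cells sum to 64, so (3,3) = 41.
Using main diagonal: 35 + 41 + ? → (1,1) = 105 − 76 = 29.
Anti-diagonal needs 105; the known cells sum to 72, so (3,1) = 33.
From row 1, 105 − (29 + 37) gives (1,2) = 39.
Row 3 needs 105; the known cells sum to 74, so (3,2) = 31.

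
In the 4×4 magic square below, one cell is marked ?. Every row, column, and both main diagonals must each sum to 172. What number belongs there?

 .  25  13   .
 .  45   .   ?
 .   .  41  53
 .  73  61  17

Row 4 needs 172; the known cells sum to 151, so (4,1) = 21.
From column 2, 172 − (25 + 45 + 73) gives (3,2) = 29.
The remaining cell in column 3 is (2,3) = 172 − 115 = 57.
Main diagonal needs 172; the known cells sum to 103, so (1,1) = 69.
Anti-diagonal: 57 + 29 + 21 + ? = 172, so (1,4) = 65.
From row 3, 172 − (29 + 41 + 53) gives (3,1) = 49.
Column 1 needs 172; the known cells sum to 139, so (2,1) = 33.
From column 4, 172 − (65 + 53 + 17) gives (2,4) = 37.

37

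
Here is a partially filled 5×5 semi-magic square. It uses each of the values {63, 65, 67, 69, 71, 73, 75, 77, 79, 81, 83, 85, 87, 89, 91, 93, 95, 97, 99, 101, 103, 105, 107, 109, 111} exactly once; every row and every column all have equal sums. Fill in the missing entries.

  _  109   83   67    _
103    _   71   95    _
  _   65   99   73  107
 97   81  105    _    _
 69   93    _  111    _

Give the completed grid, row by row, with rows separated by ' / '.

75 109 83 67 101 / 103 87 71 95 79 / 91 65 99 73 107 / 97 81 105 89 63 / 69 93 77 111 85

The 25 entries sum to 2175, so each line sums to 2175/5 = 435.
Row 3 must total 435; the given cells sum to 344, so (3,1) = 91.
Column 1: 103 + 91 + 97 + 69 + ? = 435, so (1,1) = 75.
From column 2, 435 − (109 + 65 + 81 + 93) gives (2,2) = 87.
From column 3, 435 − (83 + 71 + 99 + 105) gives (5,3) = 77.
Column 4 needs 435; the known cells sum to 346, so (4,4) = 89.
The remaining cell in row 1 is (1,5) = 435 − 334 = 101.
Row 2 needs 435; the known cells sum to 356, so (2,5) = 79.
Row 4 needs 435; the known cells sum to 372, so (4,5) = 63.
The remaining cell in row 5 is (5,5) = 435 − 350 = 85.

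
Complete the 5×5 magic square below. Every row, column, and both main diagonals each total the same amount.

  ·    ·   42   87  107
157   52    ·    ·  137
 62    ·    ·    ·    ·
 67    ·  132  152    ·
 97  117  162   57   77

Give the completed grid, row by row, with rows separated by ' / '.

Row 5 is already complete: 97 + 117 + 162 + 57 + 77 = 510, so that is the magic constant.
From column 1, 510 − (157 + 62 + 67 + 97) gives (1,1) = 127.
Main diagonal: 127 + 52 + 152 + 77 + ? = 510, so (3,3) = 102.
Using row 1: 127 + 42 + 87 + 107 + ? → (1,2) = 510 − 363 = 147.
Using column 3: 42 + 102 + 132 + 162 + ? → (2,3) = 510 − 438 = 72.
Row 2 must total 510; the given cells sum to 418, so (2,4) = 92.
The remaining cell in column 4 is (3,4) = 510 − 388 = 122.
The remaining cell in anti-diagonal is (4,2) = 510 − 398 = 112.
The remaining cell in row 4 is (4,5) = 510 − 463 = 47.
Using column 2: 147 + 52 + 112 + 117 + ? → (3,2) = 510 − 428 = 82.
Column 5 must total 510; the given cells sum to 368, so (3,5) = 142.

127 147 42 87 107 / 157 52 72 92 137 / 62 82 102 122 142 / 67 112 132 152 47 / 97 117 162 57 77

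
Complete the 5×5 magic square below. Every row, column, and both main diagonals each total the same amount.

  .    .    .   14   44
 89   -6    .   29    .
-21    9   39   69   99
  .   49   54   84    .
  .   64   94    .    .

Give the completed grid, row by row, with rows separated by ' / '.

Row 3 is already complete: -21 + 9 + 39 + 69 + 99 = 195, so that is the magic constant.
The remaining cell in column 2 is (1,2) = 195 − 116 = 79.
The remaining cell in column 4 is (5,4) = 195 − 196 = -1.
Anti-diagonal must total 195; the given cells sum to 161, so (5,1) = 34.
Row 5: 34 + 64 + 94 + (-1) + ? = 195, so (5,5) = 4.
From main diagonal, 195 − (-6 + 39 + 84 + 4) gives (1,1) = 74.
From row 1, 195 − (74 + 79 + 14 + 44) gives (1,3) = -16.
Column 1 must total 195; the given cells sum to 176, so (4,1) = 19.
Column 3 needs 195; the known cells sum to 171, so (2,3) = 24.
Using row 2: 89 + (-6) + 24 + 29 + ? → (2,5) = 195 − 136 = 59.
Row 4 must total 195; the given cells sum to 206, so (4,5) = -11.

74 79 -16 14 44 / 89 -6 24 29 59 / -21 9 39 69 99 / 19 49 54 84 -11 / 34 64 94 -1 4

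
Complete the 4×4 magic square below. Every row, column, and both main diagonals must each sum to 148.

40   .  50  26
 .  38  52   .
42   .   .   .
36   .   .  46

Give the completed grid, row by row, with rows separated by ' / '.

Row 1 needs 148; the known cells sum to 116, so (1,2) = 32.
Using column 1: 40 + 42 + 36 + ? → (2,1) = 148 − 118 = 30.
Main diagonal must total 148; the given cells sum to 124, so (3,3) = 24.
Anti-diagonal must total 148; the given cells sum to 114, so (3,2) = 34.
Row 2 must total 148; the given cells sum to 120, so (2,4) = 28.
Using row 3: 42 + 34 + 24 + ? → (3,4) = 148 − 100 = 48.
Column 2 needs 148; the known cells sum to 104, so (4,2) = 44.
Using column 3: 50 + 52 + 24 + ? → (4,3) = 148 − 126 = 22.

40 32 50 26 / 30 38 52 28 / 42 34 24 48 / 36 44 22 46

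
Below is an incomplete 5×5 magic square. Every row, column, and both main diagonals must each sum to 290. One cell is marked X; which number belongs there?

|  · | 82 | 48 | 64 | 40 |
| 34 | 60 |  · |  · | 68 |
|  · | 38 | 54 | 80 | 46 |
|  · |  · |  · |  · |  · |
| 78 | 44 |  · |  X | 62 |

Row 1 needs 290; the known cells sum to 234, so (1,1) = 56.
Row 3 needs 290; the known cells sum to 218, so (3,1) = 72.
Column 1 needs 290; the known cells sum to 240, so (4,1) = 50.
Using column 2: 82 + 60 + 38 + 44 + ? → (4,2) = 290 − 224 = 66.
From column 5, 290 − (40 + 68 + 46 + 62) gives (4,5) = 74.
Using main diagonal: 56 + 60 + 54 + 62 + ? → (4,4) = 290 − 232 = 58.
Anti-diagonal needs 290; the known cells sum to 238, so (2,4) = 52.
From row 2, 290 − (34 + 60 + 52 + 68) gives (2,3) = 76.
Row 4 must total 290; the given cells sum to 248, so (4,3) = 42.
The remaining cell in column 3 is (5,3) = 290 − 220 = 70.
Column 4: 64 + 52 + 80 + 58 + ? = 290, so (5,4) = 36.

36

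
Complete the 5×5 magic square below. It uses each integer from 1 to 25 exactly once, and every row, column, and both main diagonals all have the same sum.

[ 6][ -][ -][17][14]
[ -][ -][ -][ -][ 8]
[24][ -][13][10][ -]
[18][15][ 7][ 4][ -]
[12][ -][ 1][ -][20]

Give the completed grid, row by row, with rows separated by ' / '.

6 3 25 17 14 / 5 22 19 11 8 / 24 16 13 10 2 / 18 15 7 4 21 / 12 9 1 23 20

The entries are 1 through 25, which sum to 325, so each line sums to 325/5 = 65.
From row 4, 65 − (18 + 15 + 7 + 4) gives (4,5) = 21.
From column 1, 65 − (6 + 24 + 18 + 12) gives (2,1) = 5.
Using column 5: 14 + 8 + 21 + 20 + ? → (3,5) = 65 − 63 = 2.
Main diagonal must total 65; the given cells sum to 43, so (2,2) = 22.
Using anti-diagonal: 14 + 13 + 15 + 12 + ? → (2,4) = 65 − 54 = 11.
The remaining cell in row 2 is (2,3) = 65 − 46 = 19.
Row 3 needs 65; the known cells sum to 49, so (3,2) = 16.
From column 3, 65 − (19 + 13 + 7 + 1) gives (1,3) = 25.
Using column 4: 17 + 11 + 10 + 4 + ? → (5,4) = 65 − 42 = 23.
The remaining cell in row 1 is (1,2) = 65 − 62 = 3.
Using row 5: 12 + 1 + 23 + 20 + ? → (5,2) = 65 − 56 = 9.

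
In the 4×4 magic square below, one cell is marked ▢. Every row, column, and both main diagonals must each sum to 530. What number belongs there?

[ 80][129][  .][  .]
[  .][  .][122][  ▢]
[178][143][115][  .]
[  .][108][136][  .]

Row 3 must total 530; the given cells sum to 436, so (3,4) = 94.
Column 2 needs 530; the known cells sum to 380, so (2,2) = 150.
Using column 3: 122 + 115 + 136 + ? → (1,3) = 530 − 373 = 157.
The remaining cell in main diagonal is (4,4) = 530 − 345 = 185.
Using row 1: 80 + 129 + 157 + ? → (1,4) = 530 − 366 = 164.
The remaining cell in row 4 is (4,1) = 530 − 429 = 101.
Column 1 needs 530; the known cells sum to 359, so (2,1) = 171.
Using column 4: 164 + 94 + 185 + ? → (2,4) = 530 − 443 = 87.

87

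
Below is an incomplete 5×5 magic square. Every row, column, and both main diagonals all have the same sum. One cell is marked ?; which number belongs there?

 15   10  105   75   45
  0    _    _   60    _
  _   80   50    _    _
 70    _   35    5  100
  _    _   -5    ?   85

Row 1 is complete and sums to 250; that is the magic constant.
From row 4, 250 − (70 + 35 + 5 + 100) gives (4,2) = 40.
Using column 3: 105 + 50 + 35 + (-5) + ? → (2,3) = 250 − 185 = 65.
Main diagonal needs 250; the known cells sum to 155, so (2,2) = 95.
The remaining cell in anti-diagonal is (5,1) = 250 − 195 = 55.
Using row 2: 0 + 95 + 65 + 60 + ? → (2,5) = 250 − 220 = 30.
Column 1 must total 250; the given cells sum to 140, so (3,1) = 110.
Column 2 needs 250; the known cells sum to 225, so (5,2) = 25.
Using column 5: 45 + 30 + 100 + 85 + ? → (3,5) = 250 − 260 = -10.
Using row 3: 110 + 80 + 50 + (-10) + ? → (3,4) = 250 − 230 = 20.
Row 5 must total 250; the given cells sum to 160, so (5,4) = 90.

90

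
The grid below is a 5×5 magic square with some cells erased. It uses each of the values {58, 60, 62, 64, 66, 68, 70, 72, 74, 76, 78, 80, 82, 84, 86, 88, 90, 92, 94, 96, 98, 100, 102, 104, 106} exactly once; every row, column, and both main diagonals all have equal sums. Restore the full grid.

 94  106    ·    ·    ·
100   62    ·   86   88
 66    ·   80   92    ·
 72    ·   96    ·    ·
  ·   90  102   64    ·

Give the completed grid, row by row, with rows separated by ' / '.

The 25 entries sum to 2050, so each line sums to 2050/5 = 410.
Using row 2: 100 + 62 + 86 + 88 + ? → (2,3) = 410 − 336 = 74.
Column 1 needs 410; the known cells sum to 332, so (5,1) = 78.
Column 3: 74 + 80 + 96 + 102 + ? = 410, so (1,3) = 58.
Row 5 needs 410; the known cells sum to 334, so (5,5) = 76.
The remaining cell in main diagonal is (4,4) = 410 − 312 = 98.
The remaining cell in column 4 is (1,4) = 410 − 340 = 70.
Row 1: 94 + 106 + 58 + 70 + ? = 410, so (1,5) = 82.
Using anti-diagonal: 82 + 86 + 80 + 78 + ? → (4,2) = 410 − 326 = 84.
Row 4: 72 + 84 + 96 + 98 + ? = 410, so (4,5) = 60.
The remaining cell in column 2 is (3,2) = 410 − 342 = 68.
The remaining cell in column 5 is (3,5) = 410 − 306 = 104.

94 106 58 70 82 / 100 62 74 86 88 / 66 68 80 92 104 / 72 84 96 98 60 / 78 90 102 64 76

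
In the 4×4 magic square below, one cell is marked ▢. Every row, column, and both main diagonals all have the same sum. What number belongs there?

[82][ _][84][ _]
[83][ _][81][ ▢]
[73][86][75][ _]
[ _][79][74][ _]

Column 3 is complete and sums to 314; that is the magic constant.
Row 3: 73 + 86 + 75 + ? = 314, so (3,4) = 80.
Column 1: 82 + 83 + 73 + ? = 314, so (4,1) = 76.
Using anti-diagonal: 81 + 86 + 76 + ? → (1,4) = 314 − 243 = 71.
Row 1 needs 314; the known cells sum to 237, so (1,2) = 77.
Row 4 needs 314; the known cells sum to 229, so (4,4) = 85.
Using column 2: 77 + 86 + 79 + ? → (2,2) = 314 − 242 = 72.
Column 4 must total 314; the given cells sum to 236, so (2,4) = 78.

78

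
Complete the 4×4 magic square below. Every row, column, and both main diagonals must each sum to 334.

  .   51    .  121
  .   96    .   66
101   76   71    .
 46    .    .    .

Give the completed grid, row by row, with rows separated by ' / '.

106 51 56 121 / 81 96 91 66 / 101 76 71 86 / 46 111 116 61

Using row 3: 101 + 76 + 71 + ? → (3,4) = 334 − 248 = 86.
The remaining cell in column 2 is (4,2) = 334 − 223 = 111.
The remaining cell in column 4 is (4,4) = 334 − 273 = 61.
From main diagonal, 334 − (96 + 71 + 61) gives (1,1) = 106.
The remaining cell in anti-diagonal is (2,3) = 334 − 243 = 91.
The remaining cell in row 1 is (1,3) = 334 − 278 = 56.
From row 2, 334 − (96 + 91 + 66) gives (2,1) = 81.
Using row 4: 46 + 111 + 61 + ? → (4,3) = 334 − 218 = 116.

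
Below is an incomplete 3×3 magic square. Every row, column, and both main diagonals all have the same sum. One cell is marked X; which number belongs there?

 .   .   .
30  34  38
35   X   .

Row 2 is complete and sums to 102; that is the magic constant.
The remaining cell in column 1 is (1,1) = 102 − 65 = 37.
Main diagonal: 37 + 34 + ? = 102, so (3,3) = 31.
Anti-diagonal: 34 + 35 + ? = 102, so (1,3) = 33.
From row 1, 102 − (37 + 33) gives (1,2) = 32.
Row 3 must total 102; the given cells sum to 66, so (3,2) = 36.

36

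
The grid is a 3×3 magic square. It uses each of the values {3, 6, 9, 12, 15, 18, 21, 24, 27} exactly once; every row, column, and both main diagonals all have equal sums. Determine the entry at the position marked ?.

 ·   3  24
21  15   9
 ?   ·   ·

6

The 9 entries sum to 135, so each line sums to 135/3 = 45.
The remaining cell in row 1 is (1,1) = 45 − 27 = 18.
Column 1: 18 + 21 + ? = 45, so (3,1) = 6.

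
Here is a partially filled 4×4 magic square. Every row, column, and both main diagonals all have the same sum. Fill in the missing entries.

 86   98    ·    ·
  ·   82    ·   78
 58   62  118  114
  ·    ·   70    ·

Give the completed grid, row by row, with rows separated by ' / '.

86 98 74 94 / 102 82 90 78 / 58 62 118 114 / 106 110 70 66

Row 3 is already complete: 58 + 62 + 118 + 114 = 352, so that is the magic constant.
Using column 2: 98 + 82 + 62 + ? → (4,2) = 352 − 242 = 110.
From main diagonal, 352 − (86 + 82 + 118) gives (4,4) = 66.
Row 4: 110 + 70 + 66 + ? = 352, so (4,1) = 106.
Using column 1: 86 + 58 + 106 + ? → (2,1) = 352 − 250 = 102.
Column 4: 78 + 114 + 66 + ? = 352, so (1,4) = 94.
Anti-diagonal: 94 + 62 + 106 + ? = 352, so (2,3) = 90.
From row 1, 352 − (86 + 98 + 94) gives (1,3) = 74.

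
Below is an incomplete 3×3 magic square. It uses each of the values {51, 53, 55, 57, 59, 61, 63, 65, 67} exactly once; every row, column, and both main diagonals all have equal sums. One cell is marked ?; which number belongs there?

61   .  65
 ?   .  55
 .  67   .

The 9 entries sum to 531, so each line sums to 531/3 = 177.
Row 1 must total 177; the given cells sum to 126, so (1,2) = 51.
Column 2: 51 + 67 + ? = 177, so (2,2) = 59.
Using column 3: 65 + 55 + ? → (3,3) = 177 − 120 = 57.
The remaining cell in anti-diagonal is (3,1) = 177 − 124 = 53.
Row 2: 59 + 55 + ? = 177, so (2,1) = 63.

63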